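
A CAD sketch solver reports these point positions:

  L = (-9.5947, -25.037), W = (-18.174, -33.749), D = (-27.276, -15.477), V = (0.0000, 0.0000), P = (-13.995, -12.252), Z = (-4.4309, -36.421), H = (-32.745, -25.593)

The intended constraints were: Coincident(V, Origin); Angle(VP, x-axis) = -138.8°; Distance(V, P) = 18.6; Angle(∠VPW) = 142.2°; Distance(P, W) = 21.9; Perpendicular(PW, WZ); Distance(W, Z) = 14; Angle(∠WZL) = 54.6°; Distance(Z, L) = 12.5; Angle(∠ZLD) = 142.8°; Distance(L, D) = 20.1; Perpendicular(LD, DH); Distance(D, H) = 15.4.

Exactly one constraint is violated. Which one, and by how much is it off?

Distance(D, H) = 15.4 — off by 3.90.

V = (0.00, 0.00) ✓; VP at -138.8° ✓; |VP| = 18.60 ✓; ∠VPW = 142.2° ✓; |PW| = 21.90 ✓; ∠(PW, WZ) = 90.00° ✓; |WZ| = 14.00 ✓; ∠WZL = 54.60° ✓; |ZL| = 12.50 ✓; ∠ZLD = 142.8° ✓; |LD| = 20.10 ✓; ∠(LD, DH) = 90.00° ✓; |DH| = 11.50 ✗.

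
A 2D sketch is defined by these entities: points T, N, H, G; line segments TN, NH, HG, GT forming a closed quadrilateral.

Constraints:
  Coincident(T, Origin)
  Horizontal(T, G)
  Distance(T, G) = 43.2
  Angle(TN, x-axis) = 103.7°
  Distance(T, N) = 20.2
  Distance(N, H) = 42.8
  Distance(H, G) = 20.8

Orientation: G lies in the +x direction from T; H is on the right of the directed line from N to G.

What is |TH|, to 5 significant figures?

27.560

Checks: T.y = 0.00, G.y = 0.00 ✓; |NH| = 42.80 ✓; |HG| = 20.80 ✓.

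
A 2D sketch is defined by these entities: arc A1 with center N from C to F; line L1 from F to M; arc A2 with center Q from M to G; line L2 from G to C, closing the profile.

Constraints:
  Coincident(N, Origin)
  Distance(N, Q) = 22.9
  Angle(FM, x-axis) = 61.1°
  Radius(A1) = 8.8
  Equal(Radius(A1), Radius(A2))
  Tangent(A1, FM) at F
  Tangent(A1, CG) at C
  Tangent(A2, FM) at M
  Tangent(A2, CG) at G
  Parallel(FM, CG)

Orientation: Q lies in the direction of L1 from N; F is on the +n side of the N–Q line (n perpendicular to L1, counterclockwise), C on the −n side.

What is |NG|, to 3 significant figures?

24.5

Tangency of A1 to both parallel lines with radius 8.8 puts F and C at N ± 8.8·n: F = (-7.70, 4.25), C = (7.70, -4.25). Equal radii place M and G the same way about Q: M = Q + 8.8·n = (3.36, 24.3), G = Q − 8.8·n = (18.8, 15.8). Then |NG| = |G − N| = 24.5.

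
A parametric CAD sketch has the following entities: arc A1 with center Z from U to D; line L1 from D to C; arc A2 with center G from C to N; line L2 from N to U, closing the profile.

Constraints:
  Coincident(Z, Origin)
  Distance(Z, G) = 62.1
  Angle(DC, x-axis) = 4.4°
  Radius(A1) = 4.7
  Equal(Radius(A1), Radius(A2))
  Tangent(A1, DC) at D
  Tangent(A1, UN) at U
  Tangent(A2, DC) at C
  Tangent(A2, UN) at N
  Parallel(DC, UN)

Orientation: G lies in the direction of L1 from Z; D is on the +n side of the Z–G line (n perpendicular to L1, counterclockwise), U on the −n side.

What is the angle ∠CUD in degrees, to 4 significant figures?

81.39°

The slot axis is L1's direction at 4.4°, so u = (cos 4.4°, sin 4.4°) = (0.9971, 0.07672) and n = (−sin 4.4°, cos 4.4°) = (-0.07672, 0.9971). Z is at the origin and G lies 62.1 along u from Z, so G = 62.1·u = (61.92, 4.764). Tangency of A1 to both parallel lines with radius 4.7 puts D and U at Z ± 4.7·n: D = (-0.3606, 4.686), U = (0.3606, -4.686). Equal radii place C and N the same way about G: C = G + 4.7·n = (61.56, 9.450), N = G − 4.7·n = (62.28, 0.07810). Then cos ∠CUD = UC·UD / (|UC||UD|), giving 81.39°.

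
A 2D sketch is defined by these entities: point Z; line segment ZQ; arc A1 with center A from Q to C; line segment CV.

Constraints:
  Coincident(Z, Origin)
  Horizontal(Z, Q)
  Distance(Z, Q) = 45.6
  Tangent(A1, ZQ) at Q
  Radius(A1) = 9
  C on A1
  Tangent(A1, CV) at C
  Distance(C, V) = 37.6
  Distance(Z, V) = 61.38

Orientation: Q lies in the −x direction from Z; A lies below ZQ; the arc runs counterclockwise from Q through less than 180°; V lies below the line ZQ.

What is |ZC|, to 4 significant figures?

55.32

Checks: Z = (0.00, 0.00) ✓; |AC| = 9.000 ✓; ∠(AC, CV) = 90.00° ✓; |CV| = 37.60 ✓; |ZV| = 61.38 ✓.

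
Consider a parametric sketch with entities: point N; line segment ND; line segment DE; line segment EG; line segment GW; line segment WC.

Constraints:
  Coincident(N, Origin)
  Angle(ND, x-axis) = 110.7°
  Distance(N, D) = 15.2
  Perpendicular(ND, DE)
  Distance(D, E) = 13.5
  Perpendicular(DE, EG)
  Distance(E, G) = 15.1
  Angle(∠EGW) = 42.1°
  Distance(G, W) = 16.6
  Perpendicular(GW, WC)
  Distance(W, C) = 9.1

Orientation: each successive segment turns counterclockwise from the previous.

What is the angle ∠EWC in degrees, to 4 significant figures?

28.06°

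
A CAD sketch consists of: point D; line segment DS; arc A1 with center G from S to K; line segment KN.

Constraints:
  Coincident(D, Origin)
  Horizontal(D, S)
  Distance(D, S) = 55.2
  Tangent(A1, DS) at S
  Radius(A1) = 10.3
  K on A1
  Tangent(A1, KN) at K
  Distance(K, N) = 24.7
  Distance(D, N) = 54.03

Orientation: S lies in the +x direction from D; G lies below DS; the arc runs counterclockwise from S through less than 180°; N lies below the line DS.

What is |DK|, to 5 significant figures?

45.887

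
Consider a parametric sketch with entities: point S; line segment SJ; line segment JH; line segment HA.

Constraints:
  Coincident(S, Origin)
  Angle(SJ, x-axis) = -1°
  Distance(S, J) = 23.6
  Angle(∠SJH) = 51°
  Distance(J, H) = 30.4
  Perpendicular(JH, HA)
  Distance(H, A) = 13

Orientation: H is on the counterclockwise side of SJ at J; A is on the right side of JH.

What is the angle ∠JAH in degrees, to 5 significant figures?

66.847°

S is at the origin; SJ runs at -1.0° with length 23.6, so J = 23.6·(cos -1.0°, sin -1.0°) = (23.596, -0.41188). ∠SJH = 51.0°, so JH runs at -1.0° + (180° − 51.0°) = 128.00° from the x-axis; with |JH| = 30.4, H = J + 30.4·(cos 128.00°, sin 128.00°) = (4.8803, 23.544). JH is perpendicular to HA; with |HA| = 13.0 on the right of JH, A = H + 13.0·(0.78801, 0.61566) = (15.124, 31.547). Then cos ∠JAH = AJ·AH / (|AJ||AH|), giving 66.847°.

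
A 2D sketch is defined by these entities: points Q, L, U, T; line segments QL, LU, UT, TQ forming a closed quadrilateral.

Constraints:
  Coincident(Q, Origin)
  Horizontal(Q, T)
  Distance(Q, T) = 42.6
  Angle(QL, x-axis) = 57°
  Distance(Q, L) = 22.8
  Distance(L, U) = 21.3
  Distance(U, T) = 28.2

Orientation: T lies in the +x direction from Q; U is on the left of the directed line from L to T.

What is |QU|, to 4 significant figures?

41.79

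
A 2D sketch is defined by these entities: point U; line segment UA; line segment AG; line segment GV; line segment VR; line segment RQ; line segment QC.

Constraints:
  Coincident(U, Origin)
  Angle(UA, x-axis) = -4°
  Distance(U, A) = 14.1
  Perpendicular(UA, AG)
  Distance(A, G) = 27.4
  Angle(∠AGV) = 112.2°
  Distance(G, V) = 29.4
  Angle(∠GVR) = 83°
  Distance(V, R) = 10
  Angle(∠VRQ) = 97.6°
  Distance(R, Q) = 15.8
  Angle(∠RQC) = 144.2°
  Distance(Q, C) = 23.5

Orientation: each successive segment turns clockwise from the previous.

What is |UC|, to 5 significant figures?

35.454

U is at the origin; UA runs at -4.0° with length 14.1, so A = (14.066, -0.98357). UA ⟂ AG, so AG runs at -94.000°; with |AG| = 27.4, G = (12.154, -28.317). ∠AGV = 112.2° gives GV at -161.80° from the x-axis; with |GV| = 29.4, V = (-15.775, -37.499). ∠GVR = 83.0° gives VR at 101.20° from the x-axis; with |VR| = 10.0, R = (-17.717, -27.690). ∠VRQ = 97.6° gives RQ at 18.800° from the x-axis; with |RQ| = 15.8, Q = (-2.7601, -22.598). ∠RQC = 144.2° gives QC at -17.000° from the x-axis; with |QC| = 23.5, C = (19.713, -29.469). Then |UC| = |C − U| = 35.454.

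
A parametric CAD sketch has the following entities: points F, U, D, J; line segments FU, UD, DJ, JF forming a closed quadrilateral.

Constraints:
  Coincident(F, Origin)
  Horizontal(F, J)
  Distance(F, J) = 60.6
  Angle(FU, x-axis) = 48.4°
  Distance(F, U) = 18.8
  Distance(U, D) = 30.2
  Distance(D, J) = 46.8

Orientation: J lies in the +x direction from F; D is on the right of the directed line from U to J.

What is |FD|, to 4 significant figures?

22.94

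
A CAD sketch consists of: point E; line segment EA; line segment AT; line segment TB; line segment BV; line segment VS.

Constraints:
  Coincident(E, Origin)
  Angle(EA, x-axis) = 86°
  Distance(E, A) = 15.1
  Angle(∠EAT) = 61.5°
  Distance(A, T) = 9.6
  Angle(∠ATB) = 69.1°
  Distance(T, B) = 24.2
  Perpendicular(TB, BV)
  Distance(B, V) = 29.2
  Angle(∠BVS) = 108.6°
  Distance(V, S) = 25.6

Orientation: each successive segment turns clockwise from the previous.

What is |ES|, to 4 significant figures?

42.03

TB is perpendicular to BV, so BV runs at 126.6°; with |BV| = 29.2, V = (-27.69, 18.92). ∠BVS = 108.6° gives VS at 55.20° from the x-axis; with |VS| = 25.6, S = (-13.08, 39.94). Then |ES| = |S − E| = 42.03.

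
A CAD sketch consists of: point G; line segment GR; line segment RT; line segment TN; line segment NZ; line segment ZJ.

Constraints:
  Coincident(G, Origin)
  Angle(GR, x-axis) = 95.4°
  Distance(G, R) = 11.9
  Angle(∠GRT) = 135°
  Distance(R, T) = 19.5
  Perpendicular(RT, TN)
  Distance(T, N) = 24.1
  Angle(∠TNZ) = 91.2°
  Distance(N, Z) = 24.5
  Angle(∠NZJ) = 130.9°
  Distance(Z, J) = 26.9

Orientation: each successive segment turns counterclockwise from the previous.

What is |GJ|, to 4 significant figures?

15.09

∠TNZ = 91.2° gives NZ at -40.80° from the x-axis; with |NZ| = 24.5, Z = (-12.96, -10.30). ∠NZJ = 130.9° gives ZJ at 8.300° from the x-axis; with |ZJ| = 26.9, J = (13.66, -6.418). Then |GJ| = |J − G| = 15.09.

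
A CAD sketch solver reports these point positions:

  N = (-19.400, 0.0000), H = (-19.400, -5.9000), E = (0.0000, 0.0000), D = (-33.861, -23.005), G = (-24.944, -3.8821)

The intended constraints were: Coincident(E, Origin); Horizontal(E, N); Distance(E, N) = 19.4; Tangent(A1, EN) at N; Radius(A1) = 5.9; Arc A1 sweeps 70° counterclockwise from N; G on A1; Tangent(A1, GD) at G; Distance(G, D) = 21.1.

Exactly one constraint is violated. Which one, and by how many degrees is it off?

Tangent(A1, GD) at G — off by 5.00°.

E = (0.00, 0.00) ✓; E.y = 0.00, N.y = 0.00 ✓; |EN| = 19.40 ✓; ∠(HN, NE) = 90.00° ✓; |HN| = 5.900 ✓; bearing(H→G) − bearing(H→N) = 70.00° ✓; |HG| = 5.900 ✓; ∠(HG, GD) = 95.00° ✗; |GD| = 21.10 ✓.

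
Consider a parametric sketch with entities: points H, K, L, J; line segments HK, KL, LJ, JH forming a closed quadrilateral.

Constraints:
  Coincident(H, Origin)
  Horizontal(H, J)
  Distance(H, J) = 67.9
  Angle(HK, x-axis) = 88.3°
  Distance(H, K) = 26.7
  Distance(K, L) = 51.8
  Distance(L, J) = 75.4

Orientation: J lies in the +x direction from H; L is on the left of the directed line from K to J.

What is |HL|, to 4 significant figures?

74.83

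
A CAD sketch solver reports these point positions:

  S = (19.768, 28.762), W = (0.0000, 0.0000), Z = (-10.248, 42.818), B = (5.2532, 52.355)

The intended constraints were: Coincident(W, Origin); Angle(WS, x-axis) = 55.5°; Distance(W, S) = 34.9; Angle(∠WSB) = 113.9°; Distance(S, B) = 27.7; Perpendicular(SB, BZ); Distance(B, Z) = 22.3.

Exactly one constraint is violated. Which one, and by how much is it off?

Distance(B, Z) = 22.3 — off by 4.10.

W = (0.00, 0.00) ✓; WS at 55.50° ✓; |WS| = 34.90 ✓; ∠WSB = 113.9° ✓; |SB| = 27.70 ✓; ∠(SB, BZ) = 90.00° ✓; |BZ| = 18.20 ✗.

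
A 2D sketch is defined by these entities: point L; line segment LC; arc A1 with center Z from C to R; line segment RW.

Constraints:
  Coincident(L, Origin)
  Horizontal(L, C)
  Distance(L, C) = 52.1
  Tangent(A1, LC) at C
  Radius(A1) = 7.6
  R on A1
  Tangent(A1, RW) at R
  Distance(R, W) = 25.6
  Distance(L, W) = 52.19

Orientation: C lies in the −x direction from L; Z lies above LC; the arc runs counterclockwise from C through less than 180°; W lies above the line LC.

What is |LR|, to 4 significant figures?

45.05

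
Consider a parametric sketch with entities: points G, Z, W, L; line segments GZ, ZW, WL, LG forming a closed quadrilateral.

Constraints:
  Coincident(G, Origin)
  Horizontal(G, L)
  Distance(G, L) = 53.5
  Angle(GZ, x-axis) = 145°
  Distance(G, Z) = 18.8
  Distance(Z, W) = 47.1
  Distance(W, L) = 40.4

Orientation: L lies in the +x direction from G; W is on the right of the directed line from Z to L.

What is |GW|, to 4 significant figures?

28.59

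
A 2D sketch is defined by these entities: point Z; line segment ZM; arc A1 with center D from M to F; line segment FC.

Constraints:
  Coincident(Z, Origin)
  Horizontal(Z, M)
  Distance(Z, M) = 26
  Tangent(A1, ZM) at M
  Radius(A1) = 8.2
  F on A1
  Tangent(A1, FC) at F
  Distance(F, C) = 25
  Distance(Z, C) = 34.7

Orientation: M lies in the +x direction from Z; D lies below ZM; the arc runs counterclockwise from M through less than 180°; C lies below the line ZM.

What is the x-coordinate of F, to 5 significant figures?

17.893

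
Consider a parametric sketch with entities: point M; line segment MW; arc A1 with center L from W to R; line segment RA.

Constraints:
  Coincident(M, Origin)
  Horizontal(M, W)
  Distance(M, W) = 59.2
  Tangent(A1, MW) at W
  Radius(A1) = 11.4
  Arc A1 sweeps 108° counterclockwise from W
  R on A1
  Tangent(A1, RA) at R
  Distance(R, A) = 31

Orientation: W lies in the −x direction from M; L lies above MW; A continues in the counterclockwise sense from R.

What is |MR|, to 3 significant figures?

50.6

M is at the origin; MW is horizontal with |MW| = 59.2 and W on the −x side, so W = (-59.2, 0.00). The tangent condition forces LW to be normal to MW, so L = W + (0, 11.4) = (-59.2, 11.4). On A1, W sits at bearing -90° from L; a 108° counterclockwise sweep puts R at bearing 18°, so R = L + 11.4·(cos 18°, sin 18°) = (-48.4, 14.9). Then |MR| = |R − M| = 50.6.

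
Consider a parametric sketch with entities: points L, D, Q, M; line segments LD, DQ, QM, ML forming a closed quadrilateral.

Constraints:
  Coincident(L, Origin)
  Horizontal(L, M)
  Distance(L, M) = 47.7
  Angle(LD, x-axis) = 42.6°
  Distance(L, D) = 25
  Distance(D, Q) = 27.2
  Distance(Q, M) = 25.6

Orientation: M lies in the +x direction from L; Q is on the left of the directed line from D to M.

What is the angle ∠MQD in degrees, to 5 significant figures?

79.638°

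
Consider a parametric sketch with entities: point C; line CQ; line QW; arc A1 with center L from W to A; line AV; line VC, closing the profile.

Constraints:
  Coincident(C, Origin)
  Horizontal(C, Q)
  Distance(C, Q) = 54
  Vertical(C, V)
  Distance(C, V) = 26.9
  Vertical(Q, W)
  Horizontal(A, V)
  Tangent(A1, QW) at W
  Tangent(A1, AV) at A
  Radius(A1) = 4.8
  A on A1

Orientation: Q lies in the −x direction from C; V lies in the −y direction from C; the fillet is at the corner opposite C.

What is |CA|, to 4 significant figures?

56.07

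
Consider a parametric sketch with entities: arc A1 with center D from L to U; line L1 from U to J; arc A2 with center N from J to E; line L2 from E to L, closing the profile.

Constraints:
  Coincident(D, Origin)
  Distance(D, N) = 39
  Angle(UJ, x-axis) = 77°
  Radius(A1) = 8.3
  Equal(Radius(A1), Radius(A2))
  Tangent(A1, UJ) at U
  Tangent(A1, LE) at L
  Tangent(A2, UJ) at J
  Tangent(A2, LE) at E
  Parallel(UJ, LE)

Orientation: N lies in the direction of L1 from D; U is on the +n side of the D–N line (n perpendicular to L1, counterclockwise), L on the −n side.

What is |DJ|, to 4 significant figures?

39.87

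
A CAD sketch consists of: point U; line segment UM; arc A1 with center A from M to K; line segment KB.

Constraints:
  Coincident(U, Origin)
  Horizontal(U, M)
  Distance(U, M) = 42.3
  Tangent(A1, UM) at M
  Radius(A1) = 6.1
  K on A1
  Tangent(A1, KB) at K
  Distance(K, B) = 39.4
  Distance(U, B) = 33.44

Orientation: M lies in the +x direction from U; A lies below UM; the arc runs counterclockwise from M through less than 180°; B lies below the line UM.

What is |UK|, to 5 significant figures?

37.808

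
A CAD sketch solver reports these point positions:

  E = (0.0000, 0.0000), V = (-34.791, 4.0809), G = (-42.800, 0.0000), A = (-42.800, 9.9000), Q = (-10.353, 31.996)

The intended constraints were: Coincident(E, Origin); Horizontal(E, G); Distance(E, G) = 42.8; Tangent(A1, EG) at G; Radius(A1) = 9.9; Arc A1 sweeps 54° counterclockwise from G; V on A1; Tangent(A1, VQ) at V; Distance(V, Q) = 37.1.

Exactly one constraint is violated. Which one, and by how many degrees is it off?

Tangent(A1, VQ) at V — off by 5.20°.

E = (0.00, 0.00) ✓; E.y = 0.00, G.y = 0.00 ✓; |EG| = 42.80 ✓; ∠(AG, GE) = 90.00° ✓; |AG| = 9.900 ✓; bearing(A→V) − bearing(A→G) = 54.00° ✓; |AV| = 9.900 ✓; ∠(AV, VQ) = 95.20° ✗; |VQ| = 37.10 ✓.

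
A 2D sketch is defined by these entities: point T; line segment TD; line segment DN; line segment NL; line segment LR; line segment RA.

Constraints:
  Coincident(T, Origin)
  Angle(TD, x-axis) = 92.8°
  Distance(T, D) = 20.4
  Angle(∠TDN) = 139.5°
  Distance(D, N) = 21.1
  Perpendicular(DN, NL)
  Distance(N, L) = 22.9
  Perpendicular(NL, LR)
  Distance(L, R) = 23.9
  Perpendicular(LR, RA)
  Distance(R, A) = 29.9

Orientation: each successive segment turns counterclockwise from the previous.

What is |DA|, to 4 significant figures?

7.539

The perpendicularity gives LR at right angles to NL, so LR runs at -46.70°; with |LR| = 23.9, R = (-15.74, 2.633). The perpendicularity gives RA at right angles to LR, so RA runs at 43.30°; with |RA| = 29.9, A = (6.018, 23.14). Then |DA| = |A − D| = 7.539.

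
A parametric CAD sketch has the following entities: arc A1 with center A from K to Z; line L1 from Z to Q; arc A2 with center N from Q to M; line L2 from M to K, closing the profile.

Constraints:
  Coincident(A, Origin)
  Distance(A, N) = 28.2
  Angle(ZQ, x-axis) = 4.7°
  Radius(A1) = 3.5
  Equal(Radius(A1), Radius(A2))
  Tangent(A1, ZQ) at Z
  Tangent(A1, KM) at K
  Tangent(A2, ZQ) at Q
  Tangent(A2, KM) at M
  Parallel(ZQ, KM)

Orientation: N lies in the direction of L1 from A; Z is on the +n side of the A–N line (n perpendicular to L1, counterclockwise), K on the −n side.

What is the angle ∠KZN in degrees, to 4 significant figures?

82.93°

A is at the origin and N lies 28.2 along u from A, so N = 28.2·u = (28.11, 2.311). Tangency of A1 to both parallel lines with radius 3.5 puts Z and K at A ± 3.5·n: Z = (-0.2868, 3.488), K = (0.2868, -3.488). Then cos ∠KZN = ZK·ZN / (|ZK||ZN|), giving 82.93°.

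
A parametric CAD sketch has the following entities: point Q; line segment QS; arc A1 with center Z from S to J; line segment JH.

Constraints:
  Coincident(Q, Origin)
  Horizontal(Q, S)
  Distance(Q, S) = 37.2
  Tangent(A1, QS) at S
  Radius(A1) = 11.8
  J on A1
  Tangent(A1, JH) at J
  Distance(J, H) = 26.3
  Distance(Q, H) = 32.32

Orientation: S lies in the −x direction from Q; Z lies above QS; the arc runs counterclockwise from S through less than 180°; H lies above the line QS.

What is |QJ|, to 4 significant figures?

27.56

Checks: Q.y = 0.00, S.y = 0.00 ✓; |ZJ| = 11.80 ✓; ∠(ZJ, JH) = 90.00° ✓; |JH| = 26.30 ✓; |QH| = 32.32 ✓.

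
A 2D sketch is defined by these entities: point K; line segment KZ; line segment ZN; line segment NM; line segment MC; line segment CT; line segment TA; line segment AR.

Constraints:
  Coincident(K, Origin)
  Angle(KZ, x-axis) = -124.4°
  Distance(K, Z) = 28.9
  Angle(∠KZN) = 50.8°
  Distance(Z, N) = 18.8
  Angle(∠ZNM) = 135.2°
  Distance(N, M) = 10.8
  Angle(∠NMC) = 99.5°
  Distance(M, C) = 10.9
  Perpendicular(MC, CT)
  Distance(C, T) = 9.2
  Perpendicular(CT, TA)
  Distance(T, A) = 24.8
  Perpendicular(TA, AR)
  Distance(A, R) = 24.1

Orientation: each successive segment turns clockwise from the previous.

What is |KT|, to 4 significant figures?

12.53

K is at the origin; KZ runs at -124.4° with length 28.9, so Z = (-16.33, -23.85). ∠KZN = 50.8° gives ZN at 106.4° from the x-axis; with |ZN| = 18.8, N = (-21.64, -5.811). ∠ZNM = 135.2° gives NM at 61.60° from the x-axis; with |NM| = 10.8, M = (-16.50, 3.690). ∠NMC = 99.5° gives MC at -18.90° from the x-axis; with |MC| = 10.9, C = (-6.186, 0.1588). MC ⟂ CT, so CT runs at -108.9°; with |CT| = 9.2, T = (-9.167, -8.545). Then |KT| = |T − K| = 12.53.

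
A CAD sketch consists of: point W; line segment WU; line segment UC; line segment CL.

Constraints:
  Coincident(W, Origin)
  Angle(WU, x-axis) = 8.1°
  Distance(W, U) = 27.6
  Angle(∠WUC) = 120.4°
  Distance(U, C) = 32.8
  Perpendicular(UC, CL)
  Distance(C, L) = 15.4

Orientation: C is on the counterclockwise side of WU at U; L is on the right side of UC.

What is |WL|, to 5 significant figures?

61.026

∠WUC = 120.4°, so UC runs at 8.1° + (180° − 120.4°) = 67.700° from the x-axis; with |UC| = 32.8, C = U + 32.8·(cos 67.700°, sin 67.700°) = (39.771, 34.236). UC ⟂ CL; with |CL| = 15.4 on the right of UC, L = C + 15.4·(0.92521, -0.37946) = (54.019, 28.392). Then |WL| = |L − W| = 61.026.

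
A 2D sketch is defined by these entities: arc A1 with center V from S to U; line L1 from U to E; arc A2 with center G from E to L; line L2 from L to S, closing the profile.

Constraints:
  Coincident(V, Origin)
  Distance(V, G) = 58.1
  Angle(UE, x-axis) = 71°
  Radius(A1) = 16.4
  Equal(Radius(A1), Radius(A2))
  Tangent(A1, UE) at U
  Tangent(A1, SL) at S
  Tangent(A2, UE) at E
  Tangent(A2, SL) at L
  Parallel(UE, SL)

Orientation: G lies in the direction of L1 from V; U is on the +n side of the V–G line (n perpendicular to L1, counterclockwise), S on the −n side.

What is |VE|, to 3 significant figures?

60.4

Tangency of A1 to both parallel lines with radius 16.4 puts U and S at V ± 16.4·n: U = (-15.5, 5.34), S = (15.5, -5.34). Equal radii place E and L the same way about G: E = G + 16.4·n = (3.41, 60.3), L = G − 16.4·n = (34.4, 49.6). Then |VE| = |E − V| = 60.4.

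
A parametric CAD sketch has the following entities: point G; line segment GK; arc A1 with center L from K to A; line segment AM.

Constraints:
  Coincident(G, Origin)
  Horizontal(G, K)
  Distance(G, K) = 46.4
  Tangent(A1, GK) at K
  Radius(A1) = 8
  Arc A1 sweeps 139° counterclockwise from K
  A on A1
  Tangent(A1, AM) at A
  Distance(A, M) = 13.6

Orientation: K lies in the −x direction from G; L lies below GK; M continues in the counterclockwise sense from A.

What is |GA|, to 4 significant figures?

53.52

G is at the origin; G and K share the same y with |GK| = 46.4 and K on the −x side, so K = (-46.40, 0.000). Since A1 is tangent to GK there, LK ⟂ GK, so L = K + (0, -8) = (-46.40, -8.000). On A1, K sits at bearing 90° from L; a 139° counterclockwise sweep puts A at bearing 229°, so A = L + 8.0·(cos 229°, sin 229°) = (-51.65, -14.04). Then |GA| = |A − G| = 53.52.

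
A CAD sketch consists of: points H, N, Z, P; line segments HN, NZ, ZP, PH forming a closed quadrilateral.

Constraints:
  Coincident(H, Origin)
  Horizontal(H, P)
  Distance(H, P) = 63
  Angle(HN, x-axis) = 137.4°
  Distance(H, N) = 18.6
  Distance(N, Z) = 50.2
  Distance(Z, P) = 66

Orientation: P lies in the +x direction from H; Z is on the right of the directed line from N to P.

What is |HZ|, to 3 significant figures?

34.1

Checks: |NZ| = 50.20 ✓; |ZP| = 66.00 ✓.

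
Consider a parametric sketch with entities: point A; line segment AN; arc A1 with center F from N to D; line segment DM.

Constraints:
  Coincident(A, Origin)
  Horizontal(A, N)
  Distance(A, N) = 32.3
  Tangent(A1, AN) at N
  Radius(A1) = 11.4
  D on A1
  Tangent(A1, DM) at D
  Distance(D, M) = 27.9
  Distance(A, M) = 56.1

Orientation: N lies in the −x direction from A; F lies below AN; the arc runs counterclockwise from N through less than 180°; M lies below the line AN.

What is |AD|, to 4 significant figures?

45.55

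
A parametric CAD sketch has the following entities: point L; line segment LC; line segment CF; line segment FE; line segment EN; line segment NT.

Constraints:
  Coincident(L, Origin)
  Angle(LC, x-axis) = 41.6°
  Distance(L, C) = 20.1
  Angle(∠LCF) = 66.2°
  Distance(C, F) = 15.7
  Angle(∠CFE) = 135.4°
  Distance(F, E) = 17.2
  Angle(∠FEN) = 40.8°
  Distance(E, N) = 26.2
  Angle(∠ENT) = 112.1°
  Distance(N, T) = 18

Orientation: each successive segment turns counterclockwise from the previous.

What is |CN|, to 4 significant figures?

10.50

L is at the origin; LC runs at 41.6° with length 20.1, so C = (15.03, 13.34). ∠LCF = 66.2° gives CF at 155.4° from the x-axis; with |CF| = 15.7, F = (0.7557, 19.88). ∠CFE = 135.4° gives FE at -160.0° from the x-axis; with |FE| = 17.2, E = (-15.41, 14.00). ∠FEN = 40.8° gives EN at -20.80° from the x-axis; with |EN| = 26.2, N = (9.085, 4.694). Then |CN| = |N − C| = 10.50.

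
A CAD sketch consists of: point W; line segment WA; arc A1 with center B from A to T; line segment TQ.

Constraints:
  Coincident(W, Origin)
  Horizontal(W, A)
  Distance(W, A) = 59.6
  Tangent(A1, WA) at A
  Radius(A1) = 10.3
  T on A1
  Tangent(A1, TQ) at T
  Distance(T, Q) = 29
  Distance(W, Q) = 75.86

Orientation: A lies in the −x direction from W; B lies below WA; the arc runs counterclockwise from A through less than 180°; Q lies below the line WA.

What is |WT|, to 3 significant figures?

70.8

Checks: ∠(BA, AW) = 90.00° ✓; |BT| = 10.30 ✓; ∠(BT, TQ) = 90.00° ✓; |TQ| = 29.00 ✓; |WQ| = 75.86 ✓.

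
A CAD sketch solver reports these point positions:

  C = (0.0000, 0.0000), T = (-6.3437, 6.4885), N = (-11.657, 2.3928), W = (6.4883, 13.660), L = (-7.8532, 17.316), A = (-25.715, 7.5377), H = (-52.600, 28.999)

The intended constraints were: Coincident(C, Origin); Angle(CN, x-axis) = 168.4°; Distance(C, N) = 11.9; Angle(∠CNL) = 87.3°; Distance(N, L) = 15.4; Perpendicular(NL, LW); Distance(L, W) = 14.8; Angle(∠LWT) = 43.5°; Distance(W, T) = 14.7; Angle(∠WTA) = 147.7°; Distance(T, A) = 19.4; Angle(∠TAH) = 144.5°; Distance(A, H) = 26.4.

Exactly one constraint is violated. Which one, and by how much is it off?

Distance(A, H) = 26.4 — off by 8.00.

C = (0.00, 0.00) ✓; CN at 168.4° ✓; |CN| = 11.90 ✓; ∠CNL = 87.30° ✓; |NL| = 15.40 ✓; ∠(NL, LW) = 90.00° ✓; |LW| = 14.80 ✓; ∠LWT = 43.50° ✓; |WT| = 14.70 ✓; ∠WTA = 147.7° ✓; |TA| = 19.40 ✓; ∠TAH = 144.5° ✓; |AH| = 34.40 ✗.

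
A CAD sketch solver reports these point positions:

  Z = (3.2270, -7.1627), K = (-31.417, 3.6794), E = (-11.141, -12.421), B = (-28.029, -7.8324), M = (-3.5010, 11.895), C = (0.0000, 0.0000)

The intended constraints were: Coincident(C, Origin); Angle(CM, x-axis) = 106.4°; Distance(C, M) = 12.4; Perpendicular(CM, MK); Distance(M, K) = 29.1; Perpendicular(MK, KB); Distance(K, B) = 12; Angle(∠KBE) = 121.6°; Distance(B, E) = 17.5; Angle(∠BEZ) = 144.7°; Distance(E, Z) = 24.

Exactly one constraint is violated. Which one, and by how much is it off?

Distance(E, Z) = 24 — off by 8.70.

C = (0.00, 0.00) ✓; CM at 106.4° ✓; |CM| = 12.40 ✓; ∠(CM, MK) = 90.00° ✓; |MK| = 29.10 ✓; ∠(MK, KB) = 90.00° ✓; |KB| = 12.00 ✓; ∠KBE = 121.6° ✓; |BE| = 17.50 ✓; ∠BEZ = 144.7° ✓; |EZ| = 15.30 ✗.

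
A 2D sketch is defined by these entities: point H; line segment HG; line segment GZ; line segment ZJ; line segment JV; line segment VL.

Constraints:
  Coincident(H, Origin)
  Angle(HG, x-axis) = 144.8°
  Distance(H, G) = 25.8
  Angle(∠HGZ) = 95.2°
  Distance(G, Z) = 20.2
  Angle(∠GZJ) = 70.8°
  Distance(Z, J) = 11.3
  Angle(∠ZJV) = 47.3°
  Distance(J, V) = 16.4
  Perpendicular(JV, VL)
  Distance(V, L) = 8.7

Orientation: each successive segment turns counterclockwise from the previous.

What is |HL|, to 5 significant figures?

38.477

H is at the origin; HG runs at 144.8° with length 25.8, so G = (-21.082, 14.872). ∠HGZ = 95.2° gives GZ at -130.40° from the x-axis; with |GZ| = 20.2, Z = (-34.174, -0.51112). ∠GZJ = 70.8° gives ZJ at -21.200° from the x-axis; with |ZJ| = 11.3, J = (-23.639, -4.5975). ∠ZJV = 47.3° gives JV at 111.50° from the x-axis; with |JV| = 16.4, V = (-29.650, 10.661). JV is perpendicular to VL, so VL runs at -158.50°; with |VL| = 8.7, L = (-37.744, 7.4728). Then |HL| = |L − H| = 38.477.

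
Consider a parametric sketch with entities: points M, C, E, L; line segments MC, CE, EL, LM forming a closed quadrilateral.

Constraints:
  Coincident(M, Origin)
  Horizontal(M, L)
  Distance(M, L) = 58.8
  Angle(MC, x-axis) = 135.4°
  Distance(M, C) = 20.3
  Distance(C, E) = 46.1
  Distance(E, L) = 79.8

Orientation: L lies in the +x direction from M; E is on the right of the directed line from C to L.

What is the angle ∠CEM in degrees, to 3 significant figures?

24.4°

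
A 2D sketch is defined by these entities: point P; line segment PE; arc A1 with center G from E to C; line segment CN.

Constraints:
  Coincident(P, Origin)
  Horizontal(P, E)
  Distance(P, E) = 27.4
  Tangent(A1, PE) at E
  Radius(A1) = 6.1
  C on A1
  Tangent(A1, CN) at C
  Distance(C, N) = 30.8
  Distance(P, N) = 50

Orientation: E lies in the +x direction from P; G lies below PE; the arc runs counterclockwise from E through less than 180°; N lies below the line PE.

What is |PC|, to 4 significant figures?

23.38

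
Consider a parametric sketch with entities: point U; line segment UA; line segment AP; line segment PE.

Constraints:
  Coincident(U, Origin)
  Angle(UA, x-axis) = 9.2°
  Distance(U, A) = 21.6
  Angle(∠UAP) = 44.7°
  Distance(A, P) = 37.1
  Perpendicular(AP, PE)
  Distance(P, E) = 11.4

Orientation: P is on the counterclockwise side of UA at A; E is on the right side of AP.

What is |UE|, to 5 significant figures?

34.353

∠UAP = 44.7°, so AP runs at 9.2° + (180° − 44.7°) = 144.50° from the x-axis; with |AP| = 37.1, P = A + 37.1·(cos 144.50°, sin 144.50°) = (-8.8815, 24.998). AP is perpendicular to PE; with |PE| = 11.4 on the right of AP, E = P + 11.4·(0.58070, 0.81412) = (-2.2615, 34.278). Then |UE| = |E − U| = 34.353.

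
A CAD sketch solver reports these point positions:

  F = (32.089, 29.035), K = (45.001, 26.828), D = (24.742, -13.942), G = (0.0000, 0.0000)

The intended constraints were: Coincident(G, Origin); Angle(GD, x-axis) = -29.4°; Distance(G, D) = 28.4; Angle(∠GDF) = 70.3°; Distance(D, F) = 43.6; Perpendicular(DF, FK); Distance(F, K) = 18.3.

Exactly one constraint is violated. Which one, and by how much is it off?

Distance(F, K) = 18.3 — off by 5.20.

G = (0.00, 0.00) ✓; GD at -29.40° ✓; |GD| = 28.40 ✓; ∠GDF = 70.30° ✓; |DF| = 43.60 ✓; ∠(DF, FK) = 90.00° ✓; |FK| = 13.10 ✗.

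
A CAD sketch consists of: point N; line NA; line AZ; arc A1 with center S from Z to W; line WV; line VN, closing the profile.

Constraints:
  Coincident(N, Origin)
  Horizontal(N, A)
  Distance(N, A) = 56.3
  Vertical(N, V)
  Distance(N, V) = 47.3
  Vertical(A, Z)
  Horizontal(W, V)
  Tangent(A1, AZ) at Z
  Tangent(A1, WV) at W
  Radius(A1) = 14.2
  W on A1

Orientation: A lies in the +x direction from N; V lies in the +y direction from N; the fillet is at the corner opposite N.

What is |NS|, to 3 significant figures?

53.6

N is at the origin; NA is horizontal with |NA| = 56.3 and A on the +x side, so A = (56.3, 0.00). N and V share the same x with |NV| = 47.3 and V on the +y side, so V = (0.00, 47.3). The virtual corner opposite N is at (56.3, 47.3). Tangency of A1 to AZ means the radius SZ is perpendicular to AZ and A1 meets WV tangentially, so SW is at right angles to WV, with radius 14.2, so the center S sits 14.2 in from both sides at S = (42.1, 33.1). Then |NS| = |S − N| = 53.6.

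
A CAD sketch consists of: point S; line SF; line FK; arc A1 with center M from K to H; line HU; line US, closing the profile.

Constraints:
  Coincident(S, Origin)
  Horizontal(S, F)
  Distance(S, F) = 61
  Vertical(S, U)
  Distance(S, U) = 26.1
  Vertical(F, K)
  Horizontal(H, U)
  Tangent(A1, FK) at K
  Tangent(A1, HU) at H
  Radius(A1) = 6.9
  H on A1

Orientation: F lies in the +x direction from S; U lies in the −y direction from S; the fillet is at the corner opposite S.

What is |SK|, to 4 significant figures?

63.95

S is at the origin; SF is horizontal with |SF| = 61.0 and F on the +x side, so F = (61.00, 0.000). S and U share the same x with |SU| = 26.1 and U on the −y side, so U = (0.000, -26.10). The virtual corner opposite S is at (61.00, -26.10). Since A1 is tangent to FK there, MK ⟂ FK and tangency of A1 to HU means the radius MH is perpendicular to HU, with radius 6.9, so the center M sits 6.9 in from both sides at M = (54.10, -19.20). That places the tangent points at K = (61.00, -19.20) on FK and H = (54.10, -26.10) on HU. Then |SK| = |K − S| = 63.95.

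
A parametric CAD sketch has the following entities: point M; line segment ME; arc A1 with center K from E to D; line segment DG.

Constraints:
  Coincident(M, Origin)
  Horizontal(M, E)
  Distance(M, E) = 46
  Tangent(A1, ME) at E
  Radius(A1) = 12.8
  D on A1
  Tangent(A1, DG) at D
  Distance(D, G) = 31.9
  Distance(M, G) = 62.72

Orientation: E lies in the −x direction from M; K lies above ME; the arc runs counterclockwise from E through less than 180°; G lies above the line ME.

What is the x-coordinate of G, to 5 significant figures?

-41.648

M is at the origin; M and E share the same y with |ME| = 46.0 and E on the −x side, so E = (-46.000, 0.0000). A1 meets ME tangentially, so KE is at right angles to ME, so K = E + (0, 12.8) = (-46.000, 12.800). Since KD ⟂ DG (tangency), |KG| = √(12.8² + 31.9²) = 34.372 regardless of where D sits on A1. So G lies on both circle(M, 62.72) and circle(K, 34.372); the above-ME intersection is G = (-41.648, 46.896). D is the foot of the tangent from G: D = (-33.613, 16.024).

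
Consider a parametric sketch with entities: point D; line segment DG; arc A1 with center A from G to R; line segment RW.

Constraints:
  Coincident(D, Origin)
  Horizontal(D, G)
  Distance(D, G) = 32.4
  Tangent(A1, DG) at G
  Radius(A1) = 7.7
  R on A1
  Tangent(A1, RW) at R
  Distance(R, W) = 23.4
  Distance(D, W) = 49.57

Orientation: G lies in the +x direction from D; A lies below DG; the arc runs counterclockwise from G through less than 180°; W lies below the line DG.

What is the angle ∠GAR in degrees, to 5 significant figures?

121.70°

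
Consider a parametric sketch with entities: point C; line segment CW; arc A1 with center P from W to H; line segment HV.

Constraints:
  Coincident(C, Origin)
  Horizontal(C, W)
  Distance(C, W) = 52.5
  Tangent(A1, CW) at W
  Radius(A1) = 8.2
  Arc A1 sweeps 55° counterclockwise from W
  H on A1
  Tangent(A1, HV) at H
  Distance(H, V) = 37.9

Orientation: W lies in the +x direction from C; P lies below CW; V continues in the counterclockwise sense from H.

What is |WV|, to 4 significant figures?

44.75

C is at the origin; CW is horizontal with |CW| = 52.5 and W on the +x side, so W = (52.50, 0.000). Since A1 is tangent to CW there, PW ⟂ CW, so P = W + (0, -8.2) = (52.50, -8.200). On A1, W sits at bearing 90° from P; a 55° counterclockwise sweep puts H at bearing 145°, so H = P + 8.2·(cos 145°, sin 145°) = (45.78, -3.497). The tangent condition forces PH to be normal to HV, so HV runs along (−sin 145°, cos 145°); with |HV| = 37.9, V = (24.04, -34.54). Then |WV| = |V − W| = 44.75.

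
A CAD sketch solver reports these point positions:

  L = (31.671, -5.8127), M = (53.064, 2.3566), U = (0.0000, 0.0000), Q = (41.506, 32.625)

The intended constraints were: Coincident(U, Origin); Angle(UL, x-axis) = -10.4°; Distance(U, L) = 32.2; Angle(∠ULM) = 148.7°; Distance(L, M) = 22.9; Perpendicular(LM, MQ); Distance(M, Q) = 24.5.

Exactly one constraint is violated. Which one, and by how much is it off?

Distance(M, Q) = 24.5 — off by 7.90.

U = (0.00, 0.00) ✓; UL at -10.40° ✓; |UL| = 32.20 ✓; ∠ULM = 148.7° ✓; |LM| = 22.90 ✓; ∠(LM, MQ) = 90.00° ✓; |MQ| = 32.40 ✗.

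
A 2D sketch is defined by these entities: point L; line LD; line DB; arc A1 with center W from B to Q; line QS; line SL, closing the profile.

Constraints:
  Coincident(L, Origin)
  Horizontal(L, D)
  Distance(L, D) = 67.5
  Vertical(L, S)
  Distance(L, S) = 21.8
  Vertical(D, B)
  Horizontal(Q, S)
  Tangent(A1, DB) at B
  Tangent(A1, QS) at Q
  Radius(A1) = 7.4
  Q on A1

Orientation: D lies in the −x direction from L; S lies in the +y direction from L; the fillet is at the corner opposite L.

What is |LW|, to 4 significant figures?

61.80

L is at the origin; LD is horizontal with |LD| = 67.5 and D on the −x side, so D = (-67.50, 0.000). L and S share the same x with |LS| = 21.8 and S on the +y side, so S = (0.000, 21.80). The virtual corner opposite L is at (-67.50, 21.80). A1 meets DB tangentially, so WB is at right angles to DB and the tangent condition forces WQ to be normal to QS, with radius 7.4, so the center W sits 7.4 in from both sides at W = (-60.10, 14.40). Then |LW| = |W − L| = 61.80.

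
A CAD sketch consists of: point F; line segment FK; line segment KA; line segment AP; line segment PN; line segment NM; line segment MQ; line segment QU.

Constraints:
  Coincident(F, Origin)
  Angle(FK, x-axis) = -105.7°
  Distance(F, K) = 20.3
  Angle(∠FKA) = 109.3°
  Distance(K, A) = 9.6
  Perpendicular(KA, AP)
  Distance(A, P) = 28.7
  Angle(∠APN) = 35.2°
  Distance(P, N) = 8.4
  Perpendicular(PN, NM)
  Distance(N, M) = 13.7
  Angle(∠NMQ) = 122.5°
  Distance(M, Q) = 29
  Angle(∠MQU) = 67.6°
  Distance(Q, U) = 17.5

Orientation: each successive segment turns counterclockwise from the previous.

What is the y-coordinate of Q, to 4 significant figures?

-23.65

The perpendicularity gives NM at right angles to PN, so NM runs at -70.20°; with |NM| = 13.7, M = (15.57, -17.27). ∠NMQ = 122.5° gives MQ at -12.70° from the x-axis; with |MQ| = 29.0, Q = (43.86, -23.65). So Q.y = -23.65.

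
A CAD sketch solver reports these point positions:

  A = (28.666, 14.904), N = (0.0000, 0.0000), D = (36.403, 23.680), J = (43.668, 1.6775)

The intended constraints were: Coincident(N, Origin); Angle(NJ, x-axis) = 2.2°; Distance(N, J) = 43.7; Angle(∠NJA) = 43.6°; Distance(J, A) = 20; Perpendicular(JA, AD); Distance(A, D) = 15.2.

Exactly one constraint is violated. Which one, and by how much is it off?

Distance(A, D) = 15.2 — off by 3.50.

N = (0.00, 0.00) ✓; NJ at 2.200° ✓; |NJ| = 43.70 ✓; ∠NJA = 43.60° ✓; |JA| = 20.00 ✓; ∠(JA, AD) = 90.00° ✓; |AD| = 11.70 ✗.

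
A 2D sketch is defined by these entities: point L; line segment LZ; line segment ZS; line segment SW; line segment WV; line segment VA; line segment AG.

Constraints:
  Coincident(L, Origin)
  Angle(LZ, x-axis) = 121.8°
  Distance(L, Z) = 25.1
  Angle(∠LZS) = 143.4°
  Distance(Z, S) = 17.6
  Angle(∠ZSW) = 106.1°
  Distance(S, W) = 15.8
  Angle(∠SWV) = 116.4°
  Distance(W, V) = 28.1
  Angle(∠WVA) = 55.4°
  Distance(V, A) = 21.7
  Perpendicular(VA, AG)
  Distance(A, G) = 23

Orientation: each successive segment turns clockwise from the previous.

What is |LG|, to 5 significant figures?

41.574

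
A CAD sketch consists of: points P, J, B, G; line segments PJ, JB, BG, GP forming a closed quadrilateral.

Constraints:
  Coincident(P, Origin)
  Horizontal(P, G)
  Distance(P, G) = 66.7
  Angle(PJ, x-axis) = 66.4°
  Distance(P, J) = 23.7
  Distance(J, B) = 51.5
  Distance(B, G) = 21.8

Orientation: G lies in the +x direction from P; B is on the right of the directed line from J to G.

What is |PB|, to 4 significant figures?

49.91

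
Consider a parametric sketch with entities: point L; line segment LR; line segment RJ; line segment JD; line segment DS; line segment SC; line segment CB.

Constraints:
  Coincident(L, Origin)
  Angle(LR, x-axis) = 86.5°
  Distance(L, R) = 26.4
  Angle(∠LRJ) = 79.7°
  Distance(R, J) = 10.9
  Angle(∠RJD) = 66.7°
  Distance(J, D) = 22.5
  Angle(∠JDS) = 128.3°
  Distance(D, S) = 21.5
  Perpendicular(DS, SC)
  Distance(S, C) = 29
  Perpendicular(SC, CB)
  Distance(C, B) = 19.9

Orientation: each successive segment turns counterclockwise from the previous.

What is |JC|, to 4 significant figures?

37.22

L is at the origin; LR runs at 86.5° with length 26.4, so R = (1.612, 26.35). ∠LRJ = 79.7° gives RJ at -173.2° from the x-axis; with |RJ| = 10.9, J = (-9.212, 25.06). ∠RJD = 66.7° gives JD at -59.90° from the x-axis; with |JD| = 22.5, D = (2.072, 5.594). ∠JDS = 128.3° gives DS at -8.200° from the x-axis; with |DS| = 21.5, S = (23.35, 2.528). DS ⟂ SC, so SC runs at 81.80°; with |SC| = 29.0, C = (27.49, 31.23). Then |JC| = |C − J| = 37.22.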